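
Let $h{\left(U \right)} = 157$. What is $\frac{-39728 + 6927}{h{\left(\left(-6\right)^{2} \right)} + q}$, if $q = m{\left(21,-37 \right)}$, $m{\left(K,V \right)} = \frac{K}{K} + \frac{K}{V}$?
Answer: $- \frac{1213637}{5825} \approx -208.35$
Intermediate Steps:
$m{\left(K,V \right)} = 1 + \frac{K}{V}$
$q = \frac{16}{37}$ ($q = \frac{21 - 37}{-37} = \left(- \frac{1}{37}\right) \left(-16\right) = \frac{16}{37} \approx 0.43243$)
$\frac{-39728 + 6927}{h{\left(\left(-6\right)^{2} \right)} + q} = \frac{-39728 + 6927}{157 + \frac{16}{37}} = - \frac{32801}{\frac{5825}{37}} = \left(-32801\right) \frac{37}{5825} = - \frac{1213637}{5825}$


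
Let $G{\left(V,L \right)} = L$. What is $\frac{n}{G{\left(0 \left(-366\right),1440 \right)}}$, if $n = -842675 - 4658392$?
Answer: $- \frac{1833689}{480} \approx -3820.2$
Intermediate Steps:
$n = -5501067$ ($n = -842675 - 4658392 = -5501067$)
$\frac{n}{G{\left(0 \left(-366\right),1440 \right)}} = - \frac{5501067}{1440} = \left(-5501067\right) \frac{1}{1440} = - \frac{1833689}{480}$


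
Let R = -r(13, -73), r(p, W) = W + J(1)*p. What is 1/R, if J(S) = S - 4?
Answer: 1/112 ≈ 0.0089286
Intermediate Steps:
J(S) = -4 + S
r(p, W) = W - 3*p (r(p, W) = W + (-4 + 1)*p = W - 3*p)
R = 112 (R = -(-73 - 3*13) = -(-73 - 39) = -1*(-112) = 112)
1/R = 1/112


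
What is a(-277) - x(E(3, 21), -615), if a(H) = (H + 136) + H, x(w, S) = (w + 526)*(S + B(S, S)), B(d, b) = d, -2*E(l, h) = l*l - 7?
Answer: 645332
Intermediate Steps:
E(l, h) = 7/2 - l²/2 (E(l, h) = -(l*l - 7)/2 = -(l² - 7)/2 = -(-7 + l²)/2 = 7/2 - l²/2)
x(w, S) = 2*S*(526 + w) (x(w, S) = (w + 526)*(S + S) = (526 + w)*(2*S) = 2*S*(526 + w))
a(H) = 136 + 2*H (a(H) = (136 + H) + H = 136 + 2*H)
a(-277) - x(E(3, 21), -615) = (136 + 2*(-277)) - 2*(-615)*(526 + (7/2 - ½*3²)) = (136 - 554) - 2*(-615)*(526 + (7/2 - ½*9)) = -418 - 2*(-615)*(526 + (7/2 - 9/2)) = -418 - 2*(-615)*(526 - 1) = -418 - 2*(-615)*525 = -418 - 1*(-645750) = -418 + 645750 = 645332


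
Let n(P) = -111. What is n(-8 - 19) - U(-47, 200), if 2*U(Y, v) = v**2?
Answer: -20111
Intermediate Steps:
U(Y, v) = v**2/2
n(-8 - 19) - U(-47, 200) = -111 - 200**2/2 = -111 - 40000/2 = -111 - 1*20000 = -111 - 20000 = -20111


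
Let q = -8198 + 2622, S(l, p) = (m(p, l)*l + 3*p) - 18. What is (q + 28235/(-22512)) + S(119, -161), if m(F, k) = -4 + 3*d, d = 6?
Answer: -99328667/22512 ≈ -4412.3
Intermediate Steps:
m(F, k) = 14 (m(F, k) = -4 + 3*6 = -4 + 18 = 14)
S(l, p) = -18 + 3*p + 14*l (S(l, p) = (14*l + 3*p) - 18 = (3*p + 14*l) - 18 = -18 + 3*p + 14*l)
q = -5576
(q + 28235/(-22512)) + S(119, -161) = (-5576 + 28235/(-22512)) + (-18 + 3*(-161) + 14*119) = (-5576 + 28235*(-1/22512)) + (-18 - 483 + 1666) = (-5576 - 28235/22512) + 1165 = -125555147/22512 + 1165 = -99328667/22512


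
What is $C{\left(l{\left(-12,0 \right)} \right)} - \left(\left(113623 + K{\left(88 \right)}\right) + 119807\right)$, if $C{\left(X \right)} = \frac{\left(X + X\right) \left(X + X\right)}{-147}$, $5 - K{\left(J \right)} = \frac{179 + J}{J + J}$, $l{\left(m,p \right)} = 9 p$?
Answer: $- \frac{41084293}{176} \approx -2.3343 \cdot 10^{5}$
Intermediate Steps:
$K{\left(J \right)} = 5 - \frac{179 + J}{2 J}$ ($K{\left(J \right)} = 5 - \frac{179 + J}{J + J} = 5 - \frac{179 + J}{2 J}$)
$C{\left(X \right)} = - \frac{4 X^{2}}{147}$ ($C{\left(X \right)} = 2 X 2 X \left(- \frac{1}{147}\right) = 4 X^{2} \left(- \frac{1}{147}\right) = - \frac{4 X^{2}}{147}$)
$C{\left(l{\left(-12,0 \right)} \right)} - \left(\left(113623 + K{\left(88 \right)}\right) + 119807\right) = - \frac{4 \left(9 \cdot 0\right)^{2}}{147} - \left(\left(113623 + \frac{-179 + 9 \cdot 88}{2 \cdot 88}\right) + 119807\right) = - \frac{4 \cdot 0^{2}}{147} - \left(\left(113623 + \frac{1}{2} \cdot \frac{1}{88} \left(-179 + 792\right)\right) + 119807\right) = \left(- \frac{4}{147}\right) 0 - \left(\left(113623 + \frac{1}{2} \cdot \frac{1}{88} \cdot 613\right) + 119807\right) = 0 - \left(\left(113623 + \frac{613}{176}\right) + 119807\right) = 0 - \left(\frac{19998261}{176} + 119807\right) = 0 - \frac{41084293}{176} = - \frac{41084293}{176}$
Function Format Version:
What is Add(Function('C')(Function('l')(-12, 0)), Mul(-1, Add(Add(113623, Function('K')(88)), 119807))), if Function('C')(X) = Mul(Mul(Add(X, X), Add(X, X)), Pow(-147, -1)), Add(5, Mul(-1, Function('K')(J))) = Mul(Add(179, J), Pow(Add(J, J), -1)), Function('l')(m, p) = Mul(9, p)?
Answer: Rational(-41084293, 176) ≈ -2.3343e+5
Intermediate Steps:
Function('K')(J) = Add(5, Mul(Rational(-1, 2), Pow(J, -1), Add(179, J))) (Function('K')(J) = Add(5, Mul(-1, Mul(Add(179, J), Pow(Add(J, J), -1)))) = Add(5, Mul(-1, Mul(Add(179, J), Pow(Mul(2, J), -1)))) = Add(5, Mul(-1, Mul(Add(179, J), Mul(Rational(1, 2), Pow(J, -1))))) = Add(5, Mul(-1, Mul(Rational(1, 2), Pow(J, -1), Add(179, J)))) = Add(5, Mul(Rational(-1, 2), Pow(J, -1), Add(179, J))))
Function('C')(X) = Mul(Rational(-4, 147), Pow(X, 2)) (Function('C')(X) = Mul(Mul(Mul(2, X), Mul(2, X)), Rational(-1, 147)) = Mul(Mul(4, Pow(X, 2)), Rational(-1, 147)) = Mul(Rational(-4, 147), Pow(X, 2)))
Add(Function('C')(Function('l')(-12, 0)), Mul(-1, Add(Add(113623, Function('K')(88)), 119807))) = Add(Mul(Rational(-4, 147), Pow(Mul(9, 0), 2)), Mul(-1, Add(Add(113623, Mul(Rational(1, 2), Pow(88, -1), Add(-179, Mul(9, 88)))), 119807))) = Add(Mul(Rational(-4, 147), Pow(0, 2)), Mul(-1, Add(Add(113623, Mul(Rational(1, 2), Rational(1, 88), Add(-179, 792))), 119807))) = Add(Mul(Rational(-4, 147), 0), Mul(-1, Add(Add(113623, Mul(Rational(1, 2), Rational(1, 88), 613)), 119807))) = Add(0, Mul(-1, Add(Add(113623, Rational(613, 176)), 119807))) = Add(0, Mul(-1, Add(Rational(19998261, 176), 119807))) = Add(0, Mul(-1, Rational(41084293, 176))) = Add(0, Rational(-41084293, 176)) = Rational(-41084293, 176)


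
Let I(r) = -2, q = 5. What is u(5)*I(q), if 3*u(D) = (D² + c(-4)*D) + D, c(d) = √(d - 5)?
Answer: -20 - 10*I ≈ -20.0 - 10.0*I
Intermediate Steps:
c(d) = √(-5 + d)
u(D) = D/3 + D²/3 + I*D (u(D) = ((D² + √(-5 - 4)*D) + D)/3 = ((D² + √(-9)*D) + D)/3 = ((D² + (3*I)*D) + D)/3 = ((D² + 3*I*D) + D)/3 = (D + D² + 3*I*D)/3 = D/3 + D²/3 + I*D)
u(5)*I(q) = ((⅓)*5*(1 + 5 + 3*I))*(-2) = ((⅓)*5*(6 + 3*I))*(-2) = (10 + 5*I)*(-2) = -20 - 10*I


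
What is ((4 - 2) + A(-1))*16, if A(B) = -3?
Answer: -16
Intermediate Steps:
((4 - 2) + A(-1))*16 = ((4 - 2) - 3)*16 = (2 - 3)*16 = -1*16 = -16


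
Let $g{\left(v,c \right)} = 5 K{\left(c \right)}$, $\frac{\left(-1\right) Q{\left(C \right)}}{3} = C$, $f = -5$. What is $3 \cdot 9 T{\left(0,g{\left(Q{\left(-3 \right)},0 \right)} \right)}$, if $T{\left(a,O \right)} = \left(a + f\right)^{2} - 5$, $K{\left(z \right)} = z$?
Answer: $540$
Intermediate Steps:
$Q{\left(C \right)} = - 3 C$
$g{\left(v,c \right)} = 5 c$
$T{\left(a,O \right)} = -5 + \left(-5 + a\right)^{2}$ ($T{\left(a,O \right)} = \left(a - 5\right)^{2} - 5 = \left(-5 + a\right)^{2} - 5 = -5 + \left(-5 + a\right)^{2}$)
$3 \cdot 9 T{\left(0,g{\left(Q{\left(-3 \right)},0 \right)} \right)} = 3 \cdot 9 \left(-5 + \left(-5 + 0\right)^{2}\right) = 27 \left(-5 + \left(-5\right)^{2}\right) = 27 \left(-5 + 25\right) = 27 \cdot 20 = 540$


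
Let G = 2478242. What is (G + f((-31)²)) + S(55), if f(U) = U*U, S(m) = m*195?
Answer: 3412488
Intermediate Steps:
S(m) = 195*m
f(U) = U²
(G + f((-31)²)) + S(55) = (2478242 + ((-31)²)²) + 195*55 = (2478242 + 961²) + 10725 = (2478242 + 923521) + 10725 = 3401763 + 10725 = 3412488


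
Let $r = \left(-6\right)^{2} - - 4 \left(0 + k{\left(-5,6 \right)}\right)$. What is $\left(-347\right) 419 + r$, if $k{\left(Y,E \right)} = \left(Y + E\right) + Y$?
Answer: $-145373$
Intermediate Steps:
$k{\left(Y,E \right)} = E + 2 Y$ ($k{\left(Y,E \right)} = \left(E + Y\right) + Y = E + 2 Y$)
$r = 20$ ($r = \left(-6\right)^{2} - - 4 \left(0 + \left(6 + 2 \left(-5\right)\right)\right) = 36 - - 4 \left(0 + \left(6 - 10\right)\right) = 36 - - 4 \left(0 - 4\right) = 36 - \left(-4\right) \left(-4\right) = 36 - 16 = 20$)
$\left(-347\right) 419 + r = \left(-347\right) 419 + 20 = -145393 + 20 = -145373$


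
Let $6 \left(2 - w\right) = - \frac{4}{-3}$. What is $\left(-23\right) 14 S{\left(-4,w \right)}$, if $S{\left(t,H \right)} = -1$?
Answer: $322$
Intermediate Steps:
$w = \frac{16}{9}$ ($w = 2 - \frac{\left(-4\right) \frac{1}{-3}}{6} = 2 - \frac{\left(-4\right) \left(- \frac{1}{3}\right)}{6} = 2 - \frac{2}{9} = \frac{16}{9} \approx 1.7778$)
$\left(-23\right) 14 S{\left(-4,w \right)} = \left(-23\right) 14 \left(-1\right) = \left(-322\right) \left(-1\right) = 322$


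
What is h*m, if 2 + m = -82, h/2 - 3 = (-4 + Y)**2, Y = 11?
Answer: -8736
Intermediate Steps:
h = 104 (h = 6 + 2*(-4 + 11)**2 = 6 + 2*7**2 = 6 + 2*49 = 6 + 98 = 104)
m = -84 (m = -2 - 82 = -84)
h*m = 104*(-84) = -8736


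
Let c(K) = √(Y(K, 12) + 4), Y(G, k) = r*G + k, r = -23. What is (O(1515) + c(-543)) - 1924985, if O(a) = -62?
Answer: -1925047 + √12505 ≈ -1.9249e+6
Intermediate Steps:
Y(G, k) = k - 23*G (Y(G, k) = -23*G + k = k - 23*G)
c(K) = √(16 - 23*K) (c(K) = √((12 - 23*K) + 4) = √(16 - 23*K))
(O(1515) + c(-543)) - 1924985 = (-62 + √(16 - 23*(-543))) - 1924985 = (-62 + √(16 + 12489)) - 1924985 = (-62 + √12505) - 1924985 = -1925047 + √12505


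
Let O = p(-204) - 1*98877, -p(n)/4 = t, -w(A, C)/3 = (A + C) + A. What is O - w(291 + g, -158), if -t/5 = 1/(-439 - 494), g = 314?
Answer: -89307713/933 ≈ -95721.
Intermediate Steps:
w(A, C) = -6*A - 3*C (w(A, C) = -3*((A + C) + A) = -3*(C + 2*A) = -6*A - 3*C)
t = 5/933 (t = -5/(-439 - 494) = -5/(-933) = -5*(-1/933) = 5/933 ≈ 0.0053591)
p(n) = -20/933 (p(n) = -4*5/933 = -20/933)
O = -92252261/933 (O = -20/933 - 1*98877 = -20/933 - 98877 = -92252261/933 ≈ -98877.)
O - w(291 + g, -158) = -92252261/933 - (-6*(291 + 314) - 3*(-158)) = -92252261/933 - (-6*605 + 474) = -92252261/933 - (-3630 + 474) = -92252261/933 - 1*(-3156) = -92252261/933 + 3156 = -89307713/933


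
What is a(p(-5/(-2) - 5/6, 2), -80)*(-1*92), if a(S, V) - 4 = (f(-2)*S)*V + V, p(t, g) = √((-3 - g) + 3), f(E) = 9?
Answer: 6992 + 66240*I*√2 ≈ 6992.0 + 93678.0*I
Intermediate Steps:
p(t, g) = √(-g)
a(S, V) = 4 + V + 9*S*V (a(S, V) = 4 + ((9*S)*V + V) = 4 + (9*S*V + V) = 4 + (V + 9*S*V) = 4 + V + 9*S*V)
a(p(-5/(-2) - 5/6, 2), -80)*(-1*92) = (4 - 80 + 9*√(-1*2)*(-80))*(-1*92) = (4 - 80 + 9*√(-2)*(-80))*(-92) = (4 - 80 + 9*(I*√2)*(-80))*(-92) = (4 - 80 - 720*I*√2)*(-92) = (-76 - 720*I*√2)*(-92) = 6992 + 66240*I*√2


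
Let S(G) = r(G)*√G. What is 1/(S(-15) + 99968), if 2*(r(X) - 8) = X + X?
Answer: 99968/9993601759 + 7*I*√15/9993601759 ≈ 1.0003e-5 + 2.7128e-9*I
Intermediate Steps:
r(X) = 8 + X (r(X) = 8 + (X + X)/2 = 8 + (2*X)/2 = 8 + X)
S(G) = √G*(8 + G) (S(G) = (8 + G)*√G = √G*(8 + G))
1/(S(-15) + 99968) = 1/(√(-15)*(8 - 15) + 99968) = 1/((I*√15)*(-7) + 99968) = 1/(-7*I*√15 + 99968) = 1/(99968 - 7*I*√15)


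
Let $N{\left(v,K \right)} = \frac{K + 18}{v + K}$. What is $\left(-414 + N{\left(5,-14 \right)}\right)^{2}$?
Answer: $\frac{13912900}{81} \approx 1.7176 \cdot 10^{5}$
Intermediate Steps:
$N{\left(v,K \right)} = \frac{18 + K}{K + v}$
$\left(-414 + N{\left(5,-14 \right)}\right)^{2} = \left(-414 + \frac{18 - 14}{-14 + 5}\right)^{2} = \left(-414 + \frac{1}{-9} \cdot 4\right)^{2} = \left(-414 - \frac{4}{9}\right)^{2} = \left(- \frac{3730}{9}\right)^{2} = \frac{13912900}{81}$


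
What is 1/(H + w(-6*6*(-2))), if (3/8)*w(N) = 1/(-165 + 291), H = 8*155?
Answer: 189/234364 ≈ 0.00080644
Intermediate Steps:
H = 1240
w(N) = 4/189 (w(N) = 8/(3*(-165 + 291)) = (8/3)/126 = (8/3)*(1/126) = 4/189)
1/(H + w(-6*6*(-2))) = 1/(1240 + 4/189) = 1/(234364/189) = 189/234364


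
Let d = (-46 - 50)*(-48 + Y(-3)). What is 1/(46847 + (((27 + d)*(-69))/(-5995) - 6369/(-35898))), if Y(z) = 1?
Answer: 371690/17432045217 ≈ 2.1322e-5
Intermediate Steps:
d = 4512 (d = (-46 - 50)*(-48 + 1) = -96*(-47) = 4512)
1/(46847 + (((27 + d)*(-69))/(-5995) - 6369/(-35898))) = 1/(46847 + (((27 + 4512)*(-69))/(-5995) - 6369/(-35898))) = 1/(46847 + ((4539*(-69))*(-1/5995) - 6369*(-1/35898))) = 1/(46847 + (-313191*(-1/5995) + 11/62)) = 1/(46847 + (313191/5995 + 11/62)) = 1/(46847 + 19483787/371690) = 1/(17432045217/371690) = 371690/17432045217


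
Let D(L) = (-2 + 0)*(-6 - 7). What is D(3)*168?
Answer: 4368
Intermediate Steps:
D(L) = 26 (D(L) = -2*(-13) = 26)
D(3)*168 = 26*168 = 4368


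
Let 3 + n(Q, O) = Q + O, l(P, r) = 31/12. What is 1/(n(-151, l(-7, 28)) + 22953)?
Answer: 12/273619 ≈ 4.3857e-5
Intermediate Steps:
l(P, r) = 31/12 (l(P, r) = 31*(1/12) = 31/12)
n(Q, O) = -3 + O + Q (n(Q, O) = -3 + (Q + O) = -3 + (O + Q) = -3 + O + Q)
1/(n(-151, l(-7, 28)) + 22953) = 1/((-3 + 31/12 - 151) + 22953) = 1/(-1817/12 + 22953) = 1/(273619/12) = 12/273619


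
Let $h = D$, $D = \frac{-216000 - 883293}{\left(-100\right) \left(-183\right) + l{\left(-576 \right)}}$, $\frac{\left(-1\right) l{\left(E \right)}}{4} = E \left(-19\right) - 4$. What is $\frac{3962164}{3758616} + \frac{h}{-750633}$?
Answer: $\frac{242683476628061}{230228676448740} \approx 1.0541$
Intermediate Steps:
$l{\left(E \right)} = 16 + 76 E$ ($l{\left(E \right)} = - 4 \left(E \left(-19\right) - 4\right) = - 4 \left(- 19 E - 4\right) = - 4 \left(-4 - 19 E\right) = 16 + 76 E$)
$D = \frac{1099293}{25460}$ ($D = \frac{-216000 - 883293}{\left(-100\right) \left(-183\right) + \left(16 + 76 \left(-576\right)\right)} = - \frac{1099293}{18300 + \left(16 - 43776\right)} = - \frac{1099293}{18300 - 43760} = - \frac{1099293}{-25460} = \left(-1099293\right) \left(- \frac{1}{25460}\right) = \frac{1099293}{25460} \approx 43.177$)
$h = \frac{1099293}{25460} \approx 43.177$
$\frac{3962164}{3758616} + \frac{h}{-750633} = \frac{3962164}{3758616} + \frac{1099293}{25460 \left(-750633\right)} = 3962164 \cdot \frac{1}{3758616} + \frac{1099293}{25460} \left(- \frac{1}{750633}\right) = \frac{990541}{939654} - \frac{28187}{490028620} = \frac{242683476628061}{230228676448740}$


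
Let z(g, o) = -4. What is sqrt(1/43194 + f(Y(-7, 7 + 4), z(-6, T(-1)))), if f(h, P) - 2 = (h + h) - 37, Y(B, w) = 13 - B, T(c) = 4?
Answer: sqrt(9328651374)/43194 ≈ 2.2361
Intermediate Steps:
f(h, P) = -35 + 2*h (f(h, P) = 2 + ((h + h) - 37) = 2 + (2*h - 37) = 2 + (-37 + 2*h) = -35 + 2*h)
sqrt(1/43194 + f(Y(-7, 7 + 4), z(-6, T(-1)))) = sqrt(1/43194 + (-35 + 2*(13 - 1*(-7)))) = sqrt(1/43194 + (-35 + 2*(13 + 7))) = sqrt(1/43194 + (-35 + 2*20)) = sqrt(1/43194 + (-35 + 40)) = sqrt(1/43194 + 5) = sqrt(215971/43194) = sqrt(9328651374)/43194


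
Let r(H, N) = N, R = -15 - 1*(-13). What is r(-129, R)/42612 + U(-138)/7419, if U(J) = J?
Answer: -982549/52689738 ≈ -0.018648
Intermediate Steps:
R = -2 (R = -15 + 13 = -2)
r(-129, R)/42612 + U(-138)/7419 = -2/42612 - 138/7419 = -2*1/42612 - 138*1/7419 = -1/21306 - 46/2473 = -982549/52689738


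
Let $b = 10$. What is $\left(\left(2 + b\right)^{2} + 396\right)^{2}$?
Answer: $291600$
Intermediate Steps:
$\left(\left(2 + b\right)^{2} + 396\right)^{2} = \left(\left(2 + 10\right)^{2} + 396\right)^{2} = \left(12^{2} + 396\right)^{2} = \left(144 + 396\right)^{2} = 540^{2} = 291600$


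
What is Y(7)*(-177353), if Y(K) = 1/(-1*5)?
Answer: 177353/5 ≈ 35471.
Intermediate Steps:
Y(K) = -⅕ (Y(K) = 1/(-5) = -⅕)
Y(7)*(-177353) = -⅕*(-177353) = 177353/5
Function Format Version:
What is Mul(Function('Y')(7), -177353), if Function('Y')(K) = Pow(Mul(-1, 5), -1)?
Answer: Rational(177353, 5) ≈ 35471.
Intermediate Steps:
Function('Y')(K) = Rational(-1, 5) (Function('Y')(K) = Pow(-5, -1) = Rational(-1, 5))
Mul(Function('Y')(7), -177353) = Mul(Rational(-1, 5), -177353) = Rational(177353, 5)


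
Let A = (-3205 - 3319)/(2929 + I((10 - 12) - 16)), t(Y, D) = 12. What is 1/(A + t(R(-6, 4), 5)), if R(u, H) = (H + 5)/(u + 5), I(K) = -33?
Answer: 724/7057 ≈ 0.10259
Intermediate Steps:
R(u, H) = (5 + H)/(5 + u)
A = -1631/724 (A = (-3205 - 3319)/(2929 - 33) = -6524/2896 = -6524*1/2896 = -1631/724 ≈ -2.2528)
1/(A + t(R(-6, 4), 5)) = 1/(-1631/724 + 12) = 1/(7057/724) = 724/7057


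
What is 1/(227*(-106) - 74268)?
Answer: -1/98330 ≈ -1.0170e-5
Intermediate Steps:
1/(227*(-106) - 74268) = 1/(-24062 - 74268) = 1/(-98330) = -1/98330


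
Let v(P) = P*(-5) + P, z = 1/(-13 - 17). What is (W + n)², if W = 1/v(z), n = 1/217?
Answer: 10608049/188356 ≈ 56.319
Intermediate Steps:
n = 1/217 ≈ 0.0046083
z = -1/30 (z = 1/(-30) = -1/30 ≈ -0.033333)
v(P) = -4*P (v(P) = -5*P + P = -4*P)
W = 15/2 (W = 1/(-4*(-1/30)) = 1/(2/15) = 15/2 ≈ 7.5000)
(W + n)² = (15/2 + 1/217)² = (3257/434)² = 10608049/188356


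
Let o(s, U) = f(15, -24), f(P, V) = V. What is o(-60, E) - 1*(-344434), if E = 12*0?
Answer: 344410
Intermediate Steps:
E = 0
o(s, U) = -24
o(-60, E) - 1*(-344434) = -24 - 1*(-344434) = -24 + 344434 = 344410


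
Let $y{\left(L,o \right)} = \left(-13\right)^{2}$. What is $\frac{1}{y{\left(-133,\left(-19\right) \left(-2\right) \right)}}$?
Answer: $\frac{1}{169} \approx 0.0059172$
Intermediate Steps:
$y{\left(L,o \right)} = 169$
$\frac{1}{y{\left(-133,\left(-19\right) \left(-2\right) \right)}} = \frac{1}{169}$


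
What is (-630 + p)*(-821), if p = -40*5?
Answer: 681430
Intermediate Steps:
p = -200
(-630 + p)*(-821) = (-630 - 200)*(-821) = -830*(-821) = 681430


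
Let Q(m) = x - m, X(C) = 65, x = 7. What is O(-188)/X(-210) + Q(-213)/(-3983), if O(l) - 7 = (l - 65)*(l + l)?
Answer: 75781681/51779 ≈ 1463.6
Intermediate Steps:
O(l) = 7 + 2*l*(-65 + l) (O(l) = 7 + (l - 65)*(l + l) = 7 + (-65 + l)*(2*l) = 7 + 2*l*(-65 + l))
Q(m) = 7 - m
O(-188)/X(-210) + Q(-213)/(-3983) = (7 - 130*(-188) + 2*(-188)²)/65 + (7 - 1*(-213))/(-3983) = (7 + 24440 + 2*35344)*(1/65) + (7 + 213)*(-1/3983) = (7 + 24440 + 70688)*(1/65) + 220*(-1/3983) = 95135*(1/65) - 220/3983 = 19027/13 - 220/3983 = 75781681/51779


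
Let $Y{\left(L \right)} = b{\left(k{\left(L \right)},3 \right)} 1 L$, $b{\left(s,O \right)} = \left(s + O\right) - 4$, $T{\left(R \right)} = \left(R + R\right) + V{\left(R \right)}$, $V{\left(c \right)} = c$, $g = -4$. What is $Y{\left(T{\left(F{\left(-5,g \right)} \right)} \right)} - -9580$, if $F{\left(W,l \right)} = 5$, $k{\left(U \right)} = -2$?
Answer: $9535$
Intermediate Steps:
$T{\left(R \right)} = 3 R$ ($T{\left(R \right)} = \left(R + R\right) + R = 2 R + R = 3 R$)
$b{\left(s,O \right)} = -4 + O + s$ ($b{\left(s,O \right)} = \left(O + s\right) - 4 = -4 + O + s$)
$Y{\left(L \right)} = - 3 L$ ($Y{\left(L \right)} = \left(-4 + 3 - 2\right) 1 L = \left(-3\right) 1 L = - 3 L$)
$Y{\left(T{\left(F{\left(-5,g \right)} \right)} \right)} - -9580 = - 3 \cdot 3 \cdot 5 - -9580 = \left(-3\right) 15 + 9580 = -45 + 9580 = 9535$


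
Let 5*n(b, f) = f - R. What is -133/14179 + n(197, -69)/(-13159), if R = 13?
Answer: -7588057/932907305 ≈ -0.0081338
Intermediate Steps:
n(b, f) = -13/5 + f/5 (n(b, f) = (f - 1*13)/5 = (f - 13)/5 = (-13 + f)/5 = -13/5 + f/5)
-133/14179 + n(197, -69)/(-13159) = -133/14179 + (-13/5 + (1/5)*(-69))/(-13159) = -133*1/14179 + (-13/5 - 69/5)*(-1/13159) = -133/14179 - 82/5*(-1/13159) = -133/14179 + 82/65795 = -7588057/932907305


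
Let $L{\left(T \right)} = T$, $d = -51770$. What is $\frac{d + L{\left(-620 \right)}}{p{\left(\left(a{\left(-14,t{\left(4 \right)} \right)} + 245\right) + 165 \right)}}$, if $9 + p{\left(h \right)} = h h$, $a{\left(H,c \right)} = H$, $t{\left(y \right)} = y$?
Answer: $- \frac{52390}{156807} \approx -0.33411$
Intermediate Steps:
$p{\left(h \right)} = -9 + h^{2}$ ($p{\left(h \right)} = -9 + h h = -9 + h^{2}$)
$\frac{d + L{\left(-620 \right)}}{p{\left(\left(a{\left(-14,t{\left(4 \right)} \right)} + 245\right) + 165 \right)}} = \frac{-51770 - 620}{-9 + \left(\left(-14 + 245\right) + 165\right)^{2}} = - \frac{52390}{-9 + \left(231 + 165\right)^{2}} = - \frac{52390}{-9 + 396^{2}} = - \frac{52390}{-9 + 156816} = - \frac{52390}{156807}$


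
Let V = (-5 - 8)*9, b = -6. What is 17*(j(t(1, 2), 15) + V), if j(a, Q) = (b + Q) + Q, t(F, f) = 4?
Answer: -1581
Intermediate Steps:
V = -117 (V = -13*9 = -117)
j(a, Q) = -6 + 2*Q (j(a, Q) = (-6 + Q) + Q = -6 + 2*Q)
17*(j(t(1, 2), 15) + V) = 17*((-6 + 2*15) - 117) = 17*((-6 + 30) - 117) = 17*(24 - 117) = 17*(-93) = -1581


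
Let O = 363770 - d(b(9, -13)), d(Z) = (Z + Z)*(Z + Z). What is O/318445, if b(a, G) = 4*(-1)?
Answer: 363706/318445 ≈ 1.1421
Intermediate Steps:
b(a, G) = -4
d(Z) = 4*Z² (d(Z) = (2*Z)*(2*Z) = 4*Z²)
O = 363706 (O = 363770 - 4*(-4)² = 363770 - 4*16 = 363770 - 1*64 = 363770 - 64 = 363706)
O/318445 = 363706/318445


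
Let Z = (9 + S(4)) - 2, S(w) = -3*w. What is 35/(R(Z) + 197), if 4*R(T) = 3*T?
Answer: 140/773 ≈ 0.18111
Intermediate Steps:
Z = -5 (Z = (9 - 3*4) - 2 = (9 - 12) - 2 = -3 - 2 = -5)
R(T) = 3*T/4 (R(T) = (3*T)/4 = 3*T/4)
35/(R(Z) + 197) = 35/((¾)*(-5) + 197) = 35/(-15/4 + 197) = 35/(773/4) = 35*(4/773) = 140/773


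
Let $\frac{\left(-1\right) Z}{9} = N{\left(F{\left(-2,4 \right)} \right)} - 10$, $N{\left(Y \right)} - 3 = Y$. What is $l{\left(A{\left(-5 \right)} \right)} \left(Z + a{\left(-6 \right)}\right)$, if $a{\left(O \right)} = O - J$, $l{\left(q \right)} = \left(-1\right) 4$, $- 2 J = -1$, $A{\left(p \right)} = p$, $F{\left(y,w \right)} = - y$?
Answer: $-154$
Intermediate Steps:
$J = \frac{1}{2}$ ($J = \left(- \frac{1}{2}\right) \left(-1\right) = \frac{1}{2} \approx 0.5$)
$N{\left(Y \right)} = 3 + Y$
$l{\left(q \right)} = -4$
$a{\left(O \right)} = - \frac{1}{2} + O$ ($a{\left(O \right)} = O - \frac{1}{2} = - \frac{1}{2} + O$)
$Z = 45$ ($Z = - 9 \left(\left(3 - -2\right) - 10\right) = - 9 \left(\left(3 + 2\right) - 10\right) = - 9 \left(5 - 10\right) = \left(-9\right) \left(-5\right) = 45$)
$l{\left(A{\left(-5 \right)} \right)} \left(Z + a{\left(-6 \right)}\right) = - 4 \left(45 - \frac{13}{2}\right) = \left(-4\right) \frac{77}{2} = -154$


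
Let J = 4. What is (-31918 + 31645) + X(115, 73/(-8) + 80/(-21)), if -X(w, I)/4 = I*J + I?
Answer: -601/42 ≈ -14.310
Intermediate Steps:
X(w, I) = -20*I (X(w, I) = -4*(I*4 + I) = -4*(4*I + I) = -20*I)
(-31918 + 31645) + X(115, 73/(-8) + 80/(-21)) = (-31918 + 31645) - 20*(73/(-8) + 80/(-21)) = -273 - 20*(73*(-⅛) + 80*(-1/21)) = -273 - 20*(-73/8 - 80/21) = -273 - 20*(-2173/168) = -273 + 10865/42 = -601/42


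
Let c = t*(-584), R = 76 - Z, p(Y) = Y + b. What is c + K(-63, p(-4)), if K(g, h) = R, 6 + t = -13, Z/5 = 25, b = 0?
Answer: 11047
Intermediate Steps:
Z = 125 (Z = 5*25 = 125)
t = -19 (t = -6 - 13 = -19)
p(Y) = Y (p(Y) = Y + 0 = Y)
R = -49 (R = 76 - 1*125 = 76 - 125 = -49)
K(g, h) = -49
c = 11096 (c = -19*(-584) = 11096)
c + K(-63, p(-4)) = 11096 - 49 = 11047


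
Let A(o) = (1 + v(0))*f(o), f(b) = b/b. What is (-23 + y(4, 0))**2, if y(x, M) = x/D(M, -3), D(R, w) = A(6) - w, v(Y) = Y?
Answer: 484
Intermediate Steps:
f(b) = 1
A(o) = 1 (A(o) = (1 + 0)*1 = 1*1 = 1)
D(R, w) = 1 - w
y(x, M) = x/4 (y(x, M) = x/(1 - 1*(-3)) = x/(1 + 3) = x/4)
(-23 + y(4, 0))**2 = (-23 + (1/4)*4)**2 = (-23 + 1)**2 = (-22)**2 = 484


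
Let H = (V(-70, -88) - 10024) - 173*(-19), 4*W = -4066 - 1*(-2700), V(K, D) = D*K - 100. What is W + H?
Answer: -2037/2 ≈ -1018.5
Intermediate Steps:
V(K, D) = -100 + D*K
W = -683/2 (W = (-4066 - 1*(-2700))/4 = (-4066 + 2700)/4 = (1/4)*(-1366) = -683/2 ≈ -341.50)
H = -677 (H = ((-100 - 88*(-70)) - 10024) - 173*(-19) = ((-100 + 6160) - 10024) + 3287 = (6060 - 10024) + 3287 = -3964 + 3287 = -677)
W + H = -683/2 - 677 = -2037/2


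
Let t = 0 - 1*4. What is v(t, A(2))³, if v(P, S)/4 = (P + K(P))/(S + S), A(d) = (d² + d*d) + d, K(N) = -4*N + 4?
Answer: 4096/125 ≈ 32.768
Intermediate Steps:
K(N) = 4 - 4*N
A(d) = d + 2*d² (A(d) = (d² + d²) + d = 2*d² + d = d + 2*d²)
t = -4 (t = 0 - 4 = -4)
v(P, S) = 2*(4 - 3*P)/S (v(P, S) = 4*((P + (4 - 4*P))/(S + S)) = 4*((4 - 3*P)/((2*S))) = 4*((4 - 3*P)*(1/(2*S))) = 4*((4 - 3*P)/(2*S)) = 2*(4 - 3*P)/S)
v(t, A(2))³ = (2*(4 - 3*(-4))/((2*(1 + 2*2))))³ = (2*(4 + 12)/((2*(1 + 4))))³ = (2*16/(2*5))³ = (2*16/10)³ = (2*(⅒)*16)³ = (16/5)³ = 4096/125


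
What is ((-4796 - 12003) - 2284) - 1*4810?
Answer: -23893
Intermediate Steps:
((-4796 - 12003) - 2284) - 1*4810 = (-16799 - 2284) - 4810 = -19083 - 4810 = -23893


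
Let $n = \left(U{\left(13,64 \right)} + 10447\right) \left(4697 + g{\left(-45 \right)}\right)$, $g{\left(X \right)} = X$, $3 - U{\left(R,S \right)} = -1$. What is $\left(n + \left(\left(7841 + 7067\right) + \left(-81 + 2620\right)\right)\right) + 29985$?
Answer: $48665484$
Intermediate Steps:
$U{\left(R,S \right)} = 4$ ($U{\left(R,S \right)} = 3 - -1 = 3 + 1 = 4$)
$n = 48618052$ ($n = \left(4 + 10447\right) \left(4697 - 45\right) = 10451 \cdot 4652 = 48618052$)
$\left(n + \left(\left(7841 + 7067\right) + \left(-81 + 2620\right)\right)\right) + 29985 = \left(48618052 + \left(\left(7841 + 7067\right) + \left(-81 + 2620\right)\right)\right) + 29985 = \left(48618052 + \left(14908 + 2539\right)\right) + 29985 = \left(48618052 + 17447\right) + 29985 = 48635499 + 29985 = 48665484$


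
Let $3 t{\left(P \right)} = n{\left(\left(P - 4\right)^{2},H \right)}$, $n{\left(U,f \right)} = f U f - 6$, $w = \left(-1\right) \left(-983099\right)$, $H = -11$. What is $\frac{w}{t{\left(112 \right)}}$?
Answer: $\frac{983099}{470446} \approx 2.0897$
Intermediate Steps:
$w = 983099$
$n{\left(U,f \right)} = -6 + U f^{2}$ ($n{\left(U,f \right)} = U f f - 6 = U f^{2} - 6 = -6 + U f^{2}$)
$t{\left(P \right)} = -2 + \frac{121 \left(-4 + P\right)^{2}}{3}$ ($t{\left(P \right)} = \frac{-6 + \left(P - 4\right)^{2} \left(-11\right)^{2}}{3} = \frac{-6 + \left(-4 + P\right)^{2} \cdot 121}{3} = \frac{-6 + 121 \left(-4 + P\right)^{2}}{3} = -2 + \frac{121 \left(-4 + P\right)^{2}}{3}$)
$\frac{w}{t{\left(112 \right)}} = \frac{983099}{-2 + \frac{121 \left(-4 + 112\right)^{2}}{3}} = \frac{983099}{-2 + \frac{121 \cdot 108^{2}}{3}} = \frac{983099}{-2 + \frac{121}{3} \cdot 11664} = \frac{983099}{-2 + 470448} = \frac{983099}{470446}$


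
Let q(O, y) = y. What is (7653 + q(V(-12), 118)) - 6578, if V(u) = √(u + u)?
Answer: 1193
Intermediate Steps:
V(u) = √2*√u (V(u) = √(2*u) = √2*√u)
(7653 + q(V(-12), 118)) - 6578 = (7653 + 118) - 6578 = 7771 - 6578 = 1193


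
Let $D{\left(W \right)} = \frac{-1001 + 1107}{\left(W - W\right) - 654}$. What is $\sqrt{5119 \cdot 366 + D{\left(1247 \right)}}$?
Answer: $\frac{\sqrt{200337238335}}{327} \approx 1368.8$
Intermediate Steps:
$D{\left(W \right)} = - \frac{53}{327}$ ($D{\left(W \right)} = \frac{106}{0 - 654} = \frac{106}{-654} = 106 \left(- \frac{1}{654}\right) = - \frac{53}{327}$)
$\sqrt{5119 \cdot 366 + D{\left(1247 \right)}} = \sqrt{5119 \cdot 366 - \frac{53}{327}} = \sqrt{1873554 - \frac{53}{327}} = \sqrt{\frac{612652105}{327}} = \frac{\sqrt{200337238335}}{327}$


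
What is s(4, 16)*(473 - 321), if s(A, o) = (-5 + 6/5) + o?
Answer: 9272/5 ≈ 1854.4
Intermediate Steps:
s(A, o) = -19/5 + o (s(A, o) = (-5 + 6*(⅕)) + o = (-5 + 6/5) + o = -19/5 + o)
s(4, 16)*(473 - 321) = (-19/5 + 16)*(473 - 321) = (61/5)*152 = 9272/5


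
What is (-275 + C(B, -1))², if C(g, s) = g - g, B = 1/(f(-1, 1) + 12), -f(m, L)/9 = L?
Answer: 75625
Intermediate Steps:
f(m, L) = -9*L
B = ⅓ (B = 1/(-9*1 + 12) = 1/(-9 + 12) = 1/3 = ⅓ ≈ 0.33333)
C(g, s) = 0
(-275 + C(B, -1))² = (-275 + 0)² = (-275)² = 75625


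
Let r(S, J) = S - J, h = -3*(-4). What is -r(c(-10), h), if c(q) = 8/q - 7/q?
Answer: 121/10 ≈ 12.100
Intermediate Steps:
c(q) = 1/q
h = 12
-r(c(-10), h) = -(1/(-10) - 1*12) = -(-⅒ - 12) = -1*(-121/10) = 121/10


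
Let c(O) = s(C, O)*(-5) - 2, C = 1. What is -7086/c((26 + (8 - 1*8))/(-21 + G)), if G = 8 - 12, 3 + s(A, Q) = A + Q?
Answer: -5905/11 ≈ -536.82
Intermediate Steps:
s(A, Q) = -3 + A + Q (s(A, Q) = -3 + (A + Q) = -3 + A + Q)
G = -4
c(O) = 8 - 5*O (c(O) = (-3 + 1 + O)*(-5) - 2 = (-2 + O)*(-5) - 2 = (10 - 5*O) - 2 = 8 - 5*O)
-7086/c((26 + (8 - 1*8))/(-21 + G)) = -7086/(8 - 5*(26 + (8 - 1*8))/(-21 - 4)) = -7086/(8 - 5*(26 + (8 - 8))/(-25)) = -7086/(8 - 5*(26 + 0)*(-1)/25) = -7086/(8 - 130*(-1)/25) = -7086/(8 - 5*(-26/25)) = -7086/(8 + 26/5) = -7086/66/5 = -7086*5/66 = -5905/11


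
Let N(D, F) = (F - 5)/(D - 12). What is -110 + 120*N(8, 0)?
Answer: 40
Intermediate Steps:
N(D, F) = (-5 + F)/(-12 + D)
-110 + 120*N(8, 0) = -110 + 120*((-5 + 0)/(-12 + 8)) = -110 + 120*(-5/(-4)) = -110 + 120*(-¼*(-5)) = -110 + 120*(5/4) = -110 + 150 = 40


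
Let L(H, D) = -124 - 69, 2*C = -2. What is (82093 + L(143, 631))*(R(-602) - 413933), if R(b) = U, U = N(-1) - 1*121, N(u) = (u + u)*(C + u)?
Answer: -33910695000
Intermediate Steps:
C = -1 (C = (½)*(-2) = -1)
N(u) = 2*u*(-1 + u) (N(u) = (u + u)*(-1 + u) = (2*u)*(-1 + u) = 2*u*(-1 + u))
L(H, D) = -193
U = -117 (U = 2*(-1)*(-1 - 1) - 1*121 = 2*(-1)*(-2) - 121 = 4 - 121 = -117)
R(b) = -117
(82093 + L(143, 631))*(R(-602) - 413933) = (82093 - 193)*(-117 - 413933) = 81900*(-414050) = -33910695000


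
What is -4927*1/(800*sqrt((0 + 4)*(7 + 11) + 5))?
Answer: -4927*sqrt(77)/61600 ≈ -0.70185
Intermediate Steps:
-4927*1/(800*sqrt((0 + 4)*(7 + 11) + 5)) = -4927*1/(800*sqrt(4*18 + 5)) = -4927*1/(800*sqrt(72 + 5)) = -4927*sqrt(77)/61600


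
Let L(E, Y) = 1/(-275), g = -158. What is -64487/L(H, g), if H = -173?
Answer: 17733925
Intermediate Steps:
L(E, Y) = -1/275
-64487/L(H, g) = -64487/(-1/275) = -64487*(-275) = 17733925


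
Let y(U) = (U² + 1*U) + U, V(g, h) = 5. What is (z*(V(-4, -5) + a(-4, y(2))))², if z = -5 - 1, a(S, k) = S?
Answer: 36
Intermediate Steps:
y(U) = U² + 2*U (y(U) = (U² + U) + U = (U + U²) + U = U² + 2*U)
z = -6
(z*(V(-4, -5) + a(-4, y(2))))² = (-6*(5 - 4))² = (-6*1)² = (-6)² = 36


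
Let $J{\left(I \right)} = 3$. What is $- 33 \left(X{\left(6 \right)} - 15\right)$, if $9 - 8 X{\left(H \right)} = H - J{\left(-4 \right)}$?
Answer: $\frac{1881}{4} \approx 470.25$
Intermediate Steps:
$X{\left(H \right)} = \frac{3}{2} - \frac{H}{8}$ ($X{\left(H \right)} = \frac{9}{8} - \frac{H - 3}{8} = \frac{9}{8} - \frac{-3 + H}{8} = \frac{9}{8} - \left(- \frac{3}{8} + \frac{H}{8}\right) = \frac{3}{2} - \frac{H}{8}$)
$- 33 \left(X{\left(6 \right)} - 15\right) = - 33 \left(\left(\frac{3}{2} - \frac{3}{4}\right) - 15\right) = - 33 \left(\frac{3}{4} - 15\right) = \left(-33\right) \left(- \frac{57}{4}\right) = \frac{1881}{4}$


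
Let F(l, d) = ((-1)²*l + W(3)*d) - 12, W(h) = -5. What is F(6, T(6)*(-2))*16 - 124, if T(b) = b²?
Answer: 5540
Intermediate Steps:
F(l, d) = -12 + l - 5*d (F(l, d) = ((-1)²*l - 5*d) - 12 = (1*l - 5*d) - 12 = (l - 5*d) - 12 = -12 + l - 5*d)
F(6, T(6)*(-2))*16 - 124 = (-12 + 6 - 5*6²*(-2))*16 - 124 = (-12 + 6 - 180*(-2))*16 - 124 = (-12 + 6 - 5*(-72))*16 - 124 = (-12 + 6 + 360)*16 - 124 = 354*16 - 124 = 5664 - 124 = 5540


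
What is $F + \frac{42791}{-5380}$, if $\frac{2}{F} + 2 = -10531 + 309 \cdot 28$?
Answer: $- \frac{80500631}{10119780} \approx -7.9548$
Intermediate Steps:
$F = - \frac{2}{1881}$ ($F = \frac{2}{-2 + \left(-10531 + 309 \cdot 28\right)} = \frac{2}{-2 + \left(-10531 + 8652\right)} = \frac{2}{-2 - 1879} = \frac{2}{-1881} = 2 \left(- \frac{1}{1881}\right) = - \frac{2}{1881} \approx -0.0010633$)
$F + \frac{42791}{-5380} = - \frac{2}{1881} + \frac{42791}{-5380} = - \frac{2}{1881} + 42791 \left(- \frac{1}{5380}\right) = - \frac{2}{1881} - \frac{42791}{5380} = - \frac{80500631}{10119780}$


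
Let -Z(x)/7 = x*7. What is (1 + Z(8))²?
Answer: 152881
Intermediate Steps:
Z(x) = -49*x (Z(x) = -7*x*7 = -49*x)
(1 + Z(8))² = (1 - 49*8)² = (1 - 392)² = (-391)² = 152881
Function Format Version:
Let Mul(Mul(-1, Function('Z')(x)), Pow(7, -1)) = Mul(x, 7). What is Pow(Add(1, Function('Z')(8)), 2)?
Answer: 152881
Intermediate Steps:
Function('Z')(x) = Mul(-49, x) (Function('Z')(x) = Mul(-7, Mul(x, 7)) = Mul(-7, Mul(7, x)) = Mul(-49, x))
Pow(Add(1, Function('Z')(8)), 2) = Pow(Add(1, Mul(-49, 8)), 2) = Pow(Add(1, -392), 2) = Pow(-391, 2) = 152881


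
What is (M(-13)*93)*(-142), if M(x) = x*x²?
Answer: 29013582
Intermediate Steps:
M(x) = x³
(M(-13)*93)*(-142) = ((-13)³*93)*(-142) = -2197*93*(-142) = -204321*(-142) = 29013582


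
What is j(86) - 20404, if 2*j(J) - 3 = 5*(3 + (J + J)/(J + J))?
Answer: -40785/2 ≈ -20393.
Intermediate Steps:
j(J) = 23/2 (j(J) = 3/2 + (5*(3 + (J + J)/(J + J)))/2 = 3/2 + (5*(3 + (2*J)/((2*J))))/2 = 3/2 + (5*(3 + (2*J)*(1/(2*J))))/2 = 3/2 + (5*(3 + 1))/2 = 3/2 + (5*4)/2 = 3/2 + (½)*20 = 3/2 + 10 = 23/2)
j(86) - 20404 = 23/2 - 20404 = -40785/2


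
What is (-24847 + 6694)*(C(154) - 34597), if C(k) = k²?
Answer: 197522793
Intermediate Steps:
(-24847 + 6694)*(C(154) - 34597) = (-24847 + 6694)*(154² - 34597) = -18153*(23716 - 34597) = -18153*(-10881) = 197522793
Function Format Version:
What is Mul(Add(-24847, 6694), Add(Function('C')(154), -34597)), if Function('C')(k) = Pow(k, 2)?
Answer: 197522793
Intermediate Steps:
Mul(Add(-24847, 6694), Add(Function('C')(154), -34597)) = Mul(Add(-24847, 6694), Add(Pow(154, 2), -34597)) = Mul(-18153, Add(23716, -34597)) = Mul(-18153, -10881) = 197522793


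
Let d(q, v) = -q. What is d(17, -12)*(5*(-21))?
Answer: 1785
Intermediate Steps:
d(17, -12)*(5*(-21)) = (-1*17)*(5*(-21)) = -17*(-105) = 1785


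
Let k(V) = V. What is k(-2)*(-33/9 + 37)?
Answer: -200/3 ≈ -66.667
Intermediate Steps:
k(-2)*(-33/9 + 37) = -2*(-33/9 + 37) = -2*(-33*⅑ + 37) = -2*(-11/3 + 37) = -2*100/3 = -200/3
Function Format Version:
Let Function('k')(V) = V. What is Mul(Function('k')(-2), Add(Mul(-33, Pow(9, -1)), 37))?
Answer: Rational(-200, 3) ≈ -66.667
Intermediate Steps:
Mul(Function('k')(-2), Add(Mul(-33, Pow(9, -1)), 37)) = Mul(-2, Add(Mul(-33, Pow(9, -1)), 37)) = Mul(-2, Add(Mul(-33, Rational(1, 9)), 37)) = Mul(-2, Add(Rational(-11, 3), 37)) = Mul(-2, Rational(100, 3)) = Rational(-200, 3)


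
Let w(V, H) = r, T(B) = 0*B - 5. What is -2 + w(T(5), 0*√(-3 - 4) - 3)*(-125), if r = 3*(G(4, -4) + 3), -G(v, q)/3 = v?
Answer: 3373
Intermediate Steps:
G(v, q) = -3*v
T(B) = -5 (T(B) = 0 - 5 = -5)
r = -27 (r = 3*(-3*4 + 3) = 3*(-12 + 3) = 3*(-9) = -27)
w(V, H) = -27
-2 + w(T(5), 0*√(-3 - 4) - 3)*(-125) = -2 - 27*(-125) = -2 + 3375 = 3373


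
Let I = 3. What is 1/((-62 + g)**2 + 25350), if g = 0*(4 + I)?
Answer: 1/29194 ≈ 3.4254e-5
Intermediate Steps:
g = 0 (g = 0*(4 + 3) = 0*7 = 0)
1/((-62 + g)**2 + 25350) = 1/((-62 + 0)**2 + 25350) = 1/((-62)**2 + 25350) = 1/(3844 + 25350) = 1/29194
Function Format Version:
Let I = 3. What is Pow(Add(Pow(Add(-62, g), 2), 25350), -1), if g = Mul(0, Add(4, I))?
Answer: Rational(1, 29194) ≈ 3.4254e-5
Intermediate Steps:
g = 0 (g = Mul(0, Add(4, 3)) = Mul(0, 7) = 0)
Pow(Add(Pow(Add(-62, g), 2), 25350), -1) = Pow(Add(Pow(Add(-62, 0), 2), 25350), -1) = Pow(Add(Pow(-62, 2), 25350), -1) = Pow(Add(3844, 25350), -1) = Pow(29194, -1) = Rational(1, 29194)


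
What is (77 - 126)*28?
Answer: -1372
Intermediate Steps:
(77 - 126)*28 = -49*28 = -1372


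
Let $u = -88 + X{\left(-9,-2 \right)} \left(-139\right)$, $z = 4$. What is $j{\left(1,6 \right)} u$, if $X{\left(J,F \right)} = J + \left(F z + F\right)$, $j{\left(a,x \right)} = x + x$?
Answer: $30636$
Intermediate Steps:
$j{\left(a,x \right)} = 2 x$
$X{\left(J,F \right)} = J + 5 F$ ($X{\left(J,F \right)} = J + \left(F 4 + F\right) = J + \left(4 F + F\right) = J + 5 F$)
$u = 2553$ ($u = -88 + \left(-9 + 5 \left(-2\right)\right) \left(-139\right) = -88 + \left(-9 - 10\right) \left(-139\right) = -88 - -2641 = -88 + 2641 = 2553$)
$j{\left(1,6 \right)} u = 2 \cdot 6 \cdot 2553 = 12 \cdot 2553 = 30636$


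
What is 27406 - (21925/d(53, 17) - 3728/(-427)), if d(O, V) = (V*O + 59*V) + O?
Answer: 22884864763/835639 ≈ 27386.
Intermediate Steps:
d(O, V) = O + 59*V + O*V (d(O, V) = (O*V + 59*V) + O = (59*V + O*V) + O = O + 59*V + O*V)
27406 - (21925/d(53, 17) - 3728/(-427)) = 27406 - (21925/(53 + 59*17 + 53*17) - 3728/(-427)) = 27406 - (21925/(53 + 1003 + 901) - 3728*(-1/427)) = 27406 - (21925/1957 + 3728/427) = 27406 - 1*16657671/835639 = 27406 - 16657671/835639 = 22884864763/835639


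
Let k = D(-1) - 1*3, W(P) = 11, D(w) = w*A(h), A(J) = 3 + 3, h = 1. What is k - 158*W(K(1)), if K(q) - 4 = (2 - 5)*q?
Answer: -1747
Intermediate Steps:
K(q) = 4 - 3*q (K(q) = 4 + (2 - 5)*q = 4 - 3*q)
A(J) = 6
D(w) = 6*w (D(w) = w*6 = 6*w)
k = -9 (k = 6*(-1) - 1*3 = -6 - 3 = -9)
k - 158*W(K(1)) = -9 - 158*11 = -9 - 1738 = -1747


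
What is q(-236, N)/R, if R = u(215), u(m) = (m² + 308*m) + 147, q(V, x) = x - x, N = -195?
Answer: 0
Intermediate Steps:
q(V, x) = 0
u(m) = 147 + m² + 308*m
R = 112592 (R = 147 + 215² + 308*215 = 147 + 46225 + 66220 = 112592)
q(-236, N)/R = 0/112592 = 0*(1/112592) = 0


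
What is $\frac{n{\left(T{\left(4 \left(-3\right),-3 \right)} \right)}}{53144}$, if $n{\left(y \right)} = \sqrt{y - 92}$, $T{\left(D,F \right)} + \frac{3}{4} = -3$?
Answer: $\frac{i \sqrt{383}}{106288} \approx 0.00018413 i$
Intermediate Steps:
$T{\left(D,F \right)} = - \frac{15}{4}$ ($T{\left(D,F \right)} = - \frac{3}{4} - 3 = - \frac{15}{4}$)
$n{\left(y \right)} = \sqrt{-92 + y}$
$\frac{n{\left(T{\left(4 \left(-3\right),-3 \right)} \right)}}{53144} = \frac{\sqrt{-92 - \frac{15}{4}}}{53144} = \sqrt{- \frac{383}{4}} \cdot \frac{1}{53144} = \frac{i \sqrt{383}}{2} \cdot \frac{1}{53144} = \frac{i \sqrt{383}}{106288}$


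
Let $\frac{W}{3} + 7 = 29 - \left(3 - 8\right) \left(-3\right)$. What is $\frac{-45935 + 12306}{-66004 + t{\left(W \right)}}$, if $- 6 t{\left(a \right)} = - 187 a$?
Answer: $\frac{67258}{130699} \approx 0.5146$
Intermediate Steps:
$W = 21$ ($W = -21 + 3 \left(29 - \left(3 - 8\right) \left(-3\right)\right) = -21 + 3 \left(29 - \left(-5\right) \left(-3\right)\right) = -21 + 3 \left(29 - 15\right) = -21 + 3 \cdot 14 = -21 + 42 = 21$)
$t{\left(a \right)} = \frac{187 a}{6}$ ($t{\left(a \right)} = - \frac{\left(-187\right) a}{6} = \frac{187 a}{6}$)
$\frac{-45935 + 12306}{-66004 + t{\left(W \right)}} = \frac{-45935 + 12306}{-66004 + \frac{187}{6} \cdot 21} = - \frac{33629}{-66004 + \frac{1309}{2}} = - \frac{33629}{- \frac{130699}{2}} = \left(-33629\right) \left(- \frac{2}{130699}\right) = \frac{67258}{130699}$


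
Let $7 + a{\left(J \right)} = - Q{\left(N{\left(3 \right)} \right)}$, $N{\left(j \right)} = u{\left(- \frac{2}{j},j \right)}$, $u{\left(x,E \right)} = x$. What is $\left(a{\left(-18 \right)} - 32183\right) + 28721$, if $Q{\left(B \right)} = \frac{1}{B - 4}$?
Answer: $- \frac{48563}{14} \approx -3468.8$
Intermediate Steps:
$N{\left(j \right)} = - \frac{2}{j}$
$Q{\left(B \right)} = \frac{1}{-4 + B}$
$a{\left(J \right)} = - \frac{95}{14}$ ($a{\left(J \right)} = -7 - \frac{1}{-4 - \frac{2}{3}} = -7 - \frac{1}{- \frac{14}{3}} = -7 - - \frac{3}{14} = -7 + \frac{3}{14} = - \frac{95}{14}$)
$\left(a{\left(-18 \right)} - 32183\right) + 28721 = \left(- \frac{95}{14} - 32183\right) + 28721 = - \frac{450657}{14} + 28721 = - \frac{48563}{14}$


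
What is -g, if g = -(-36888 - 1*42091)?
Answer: -78979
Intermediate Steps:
g = 78979 (g = -(-36888 - 42091) = -1*(-78979) = 78979)
-g = -1*78979 = -78979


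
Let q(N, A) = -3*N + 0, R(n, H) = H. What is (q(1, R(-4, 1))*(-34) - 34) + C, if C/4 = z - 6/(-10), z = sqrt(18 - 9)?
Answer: 412/5 ≈ 82.400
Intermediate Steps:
q(N, A) = -3*N
z = 3 (z = sqrt(9) = 3)
C = 72/5 (C = 4*(3 - 6/(-10)) = 4*(3 - 6*(-1/10)) = 4*(3 + 3/5) = 4*(18/5) = 72/5 ≈ 14.400)
(q(1, R(-4, 1))*(-34) - 34) + C = (-3*1*(-34) - 34) + 72/5 = (-3*(-34) - 34) + 72/5 = (102 - 34) + 72/5 = 68 + 72/5 = 412/5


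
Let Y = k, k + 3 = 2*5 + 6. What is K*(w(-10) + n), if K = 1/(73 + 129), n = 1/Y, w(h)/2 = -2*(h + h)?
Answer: 1041/2626 ≈ 0.39642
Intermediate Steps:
w(h) = -8*h (w(h) = 2*(-2*(h + h)) = 2*(-4*h) = -8*h)
k = 13 (k = -3 + (2*5 + 6) = -3 + (10 + 6) = -3 + 16 = 13)
Y = 13
n = 1/13 ≈ 0.076923
K = 1/202 ≈ 0.0049505
K*(w(-10) + n) = (-8*(-10) + 1/13)/202 = (80 + 1/13)/202 = (1/202)*(1041/13) = 1041/2626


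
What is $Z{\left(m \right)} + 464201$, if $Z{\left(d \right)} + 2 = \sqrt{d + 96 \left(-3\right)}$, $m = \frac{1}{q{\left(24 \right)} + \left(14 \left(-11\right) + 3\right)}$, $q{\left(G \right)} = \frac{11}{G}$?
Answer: $464199 + \frac{2 i \sqrt{939893046}}{3613} \approx 4.642 \cdot 10^{5} + 16.971 i$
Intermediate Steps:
$m = - \frac{24}{3613}$ ($m = \frac{1}{\frac{11}{24} + \left(14 \left(-11\right) + 3\right)} = \frac{1}{11 \cdot \frac{1}{24} + \left(-154 + 3\right)} = \frac{1}{\frac{11}{24} - 151} = \frac{1}{- \frac{3613}{24}} = - \frac{24}{3613} \approx -0.0066427$)
$Z{\left(d \right)} = -2 + \sqrt{-288 + d}$ ($Z{\left(d \right)} = -2 + \sqrt{d + 96 \left(-3\right)} = -2 + \sqrt{d - 288} = -2 + \sqrt{-288 + d}$)
$Z{\left(m \right)} + 464201 = \left(-2 + \sqrt{-288 - \frac{24}{3613}}\right) + 464201 = \left(-2 + \sqrt{- \frac{1040568}{3613}}\right) + 464201 = \left(-2 + \frac{2 i \sqrt{939893046}}{3613}\right) + 464201 = 464199 + \frac{2 i \sqrt{939893046}}{3613}$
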